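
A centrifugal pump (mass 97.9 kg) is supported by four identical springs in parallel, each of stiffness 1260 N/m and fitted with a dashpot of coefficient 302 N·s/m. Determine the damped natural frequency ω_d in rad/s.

7.01 rad/s

Parallel springs add: k_eq = 4 × 1260 = 5040 N/m.
ω_n = √(k_eq/m) = √(5040/97.9) = 7.175 rad/s.
Critical damping c_c = 2√(k_eq·m) = 2√(5040 × 97.9) = 1405 N·s/m, so ζ = c/c_c = 302/1405 = 0.2150.
ω_d = ω_n√(1 − ζ²) = 7.175 × √(1 − 0.0462) = 7.007 rad/s.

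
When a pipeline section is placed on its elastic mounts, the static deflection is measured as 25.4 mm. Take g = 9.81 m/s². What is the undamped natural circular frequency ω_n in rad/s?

19.7 rad/s

ω_n = √(g/δ_st) = √(9.81/0.0254) = √386.2 = 19.65 rad/s.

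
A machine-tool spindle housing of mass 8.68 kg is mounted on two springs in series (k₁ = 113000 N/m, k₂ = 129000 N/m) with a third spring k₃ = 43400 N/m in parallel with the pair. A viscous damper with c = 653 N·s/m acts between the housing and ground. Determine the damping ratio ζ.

0.344

Series pair: k_s = k₁k₂/(k₁+k₂) = (113000)(129000)/(113000 + 129000) = 60240 N/m. In parallel with k₃: k_eq = 60240 + 43400 = 103600 N/m.
ω_n = √(k_eq/m) = √(103600/8.68) = 109.3 rad/s.
Critical damping c_c = 2√(k_eq·m) = 2√(103600 × 8.68) = 1897 N·s/m, so ζ = c/c_c = 653/1897 = 0.3442.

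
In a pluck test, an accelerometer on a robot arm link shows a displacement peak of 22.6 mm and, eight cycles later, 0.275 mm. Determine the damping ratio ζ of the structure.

0.0874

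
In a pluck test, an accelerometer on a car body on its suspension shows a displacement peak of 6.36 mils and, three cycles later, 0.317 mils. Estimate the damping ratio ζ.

Logarithmic decrement δ = (1/n)·ln(x₀/x_n) = (1/3)·ln(6.36/0.317) = (1/3)·ln(20.06) = 0.9996.
ζ = δ/√(4π² + δ²) = 0.9996/√(39.48 + 0.999) = 0.9996/6.362 = 0.1571.

0.157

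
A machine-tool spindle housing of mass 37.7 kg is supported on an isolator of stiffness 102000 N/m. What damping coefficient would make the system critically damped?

c_c = 2√(k·m) = 2√(102000 × 37.7) = 2 × 1961 = 3922 N·s/m.

3920 N·s/m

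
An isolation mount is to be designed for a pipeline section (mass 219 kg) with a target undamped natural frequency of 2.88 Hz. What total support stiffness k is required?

71700 N/m

ω_n = 2πf_n = 2π × 2.88 = 18.10 rad/s.
k = m·ω_n² = 219 × 18.10² = 219 × 327.4 = 71710 N/m.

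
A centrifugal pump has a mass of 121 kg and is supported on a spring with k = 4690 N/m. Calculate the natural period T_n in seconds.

ω_n = √(k/m) = √(4690/121) = √38.76 = 6.226 rad/s.
T_n = 2π/ω_n = 6.283/6.226 = 1.009 s.

1.01 s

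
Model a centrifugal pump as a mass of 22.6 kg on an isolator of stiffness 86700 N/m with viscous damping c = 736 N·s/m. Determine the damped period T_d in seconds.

ω_n = √(k/m) = √(86700/22.6) = 61.94 rad/s.
Critical damping c_c = 2√(k·m) = 2√(86700 × 22.6) = 2800 N·s/m, so ζ = c/c_c = 736/2800 = 0.2629.
ω_d = ω_n√(1 − ζ²) = 61.94 × √(1 − 0.0691) = 59.76 rad/s.
T_d = 2π/ω_d = 0.1051 s.

0.105 s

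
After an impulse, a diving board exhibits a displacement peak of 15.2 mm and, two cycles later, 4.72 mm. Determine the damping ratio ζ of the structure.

Logarithmic decrement δ = (1/n)·ln(x₀/x_n) = (1/2)·ln(15.2/4.72) = (1/2)·ln(3.220) = 0.5847.
ζ = δ/√(4π² + δ²) = 0.5847/√(39.48 + 0.342) = 0.5847/6.310 = 0.09266.

0.0927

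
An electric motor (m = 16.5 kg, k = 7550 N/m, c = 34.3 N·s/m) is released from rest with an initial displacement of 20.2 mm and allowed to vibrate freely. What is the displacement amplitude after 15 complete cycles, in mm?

ζ = c/(2√(km)) = 34.3/(2√(7550 × 16.5)) = 34.3/705.9 = 0.04859.
Logarithmic decrement δ = 2πζ/√(1 − ζ²) = 2π × 0.04859/√(1 − 0.00236) = 0.3057.
After n cycles, x_n/x₀ = e^(−nδ), so x_15 = 20.2 × e^(−15 × 0.3057) = 20.2 × 0.01020 = 0.2061 mm.

0.206 mm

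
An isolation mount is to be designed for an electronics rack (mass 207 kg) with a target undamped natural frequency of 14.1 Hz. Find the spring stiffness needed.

ω_n = 2πf_n = 2π × 14.1 = 88.59 rad/s.
k = m·ω_n² = 207 × 88.59² = 207 × 7849 = 1625000 N/m.

1620000 N/m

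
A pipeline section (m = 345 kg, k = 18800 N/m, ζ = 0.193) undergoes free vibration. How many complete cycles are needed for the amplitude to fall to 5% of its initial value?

Logarithmic decrement δ = 2πζ/√(1 − ζ²) = 2π × 0.1930/√(1 − 0.0372) = 1.236.
x_n/x₀ = e^(−nδ) ≤ 0.05; take ln: n ≥ ln(1/0.05)/δ = 2.996/1.236 = 2.424.
So 3 complete cycles are required.

3 cycles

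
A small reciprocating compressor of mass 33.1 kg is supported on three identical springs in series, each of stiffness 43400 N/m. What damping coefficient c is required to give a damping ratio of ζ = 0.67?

927 N·s/m

Series springs: 1/k_eq = 3/43400, so k_eq = 43400/3 = 14470 N/m.
c_c = 2√(k_eq·m) = 2√(14470 × 33.1) = 1384 N·s/m.
c = ζ·c_c = 0.67 × 1384 = 927.3 N·s/m.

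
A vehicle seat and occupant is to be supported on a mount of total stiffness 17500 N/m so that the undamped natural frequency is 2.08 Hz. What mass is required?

ω_n = 2πf_n = 2π × 2.08 = 13.07 rad/s.
m = k/ω_n² = 17500/13.07² = 17500/170.8 = 102.5 kg.

102 kg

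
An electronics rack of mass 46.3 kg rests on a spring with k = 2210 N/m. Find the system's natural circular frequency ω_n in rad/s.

ω_n = √(k/m) = √(2210/46.3) = √47.73 = 6.909 rad/s.

6.91 rad/s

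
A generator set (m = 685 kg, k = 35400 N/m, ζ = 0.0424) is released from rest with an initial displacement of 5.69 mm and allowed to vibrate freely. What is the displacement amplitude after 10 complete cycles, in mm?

0.395 mm

Logarithmic decrement δ = 2πζ/√(1 − ζ²) = 2π × 0.04240/√(1 − 0.00180) = 0.2666.
After n cycles, x_n/x₀ = e^(−nδ), so x_10 = 5.69 × e^(−10 × 0.2666) = 5.69 × 0.06950 = 0.3954 mm.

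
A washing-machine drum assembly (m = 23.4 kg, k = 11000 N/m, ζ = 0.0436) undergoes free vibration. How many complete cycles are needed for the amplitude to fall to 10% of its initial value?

9 cycles

Logarithmic decrement δ = 2πζ/√(1 − ζ²) = 2π × 0.04360/√(1 − 0.00190) = 0.2742.
x_n/x₀ = e^(−nδ) ≤ 0.1; take ln: n ≥ ln(1/0.1)/δ = 2.303/0.2742 = 8.397.
So 9 complete cycles are required.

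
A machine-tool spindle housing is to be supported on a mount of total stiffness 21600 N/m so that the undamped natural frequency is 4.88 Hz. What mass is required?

23.0 kg

ω_n = 2πf_n = 2π × 4.88 = 30.66 rad/s.
m = k/ω_n² = 21600/30.66² = 21600/940.2 = 22.97 kg.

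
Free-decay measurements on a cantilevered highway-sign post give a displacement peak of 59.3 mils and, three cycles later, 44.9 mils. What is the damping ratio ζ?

Logarithmic decrement δ = (1/n)·ln(x₀/x_n) = (1/3)·ln(59.3/44.9) = (1/3)·ln(1.321) = 0.09272.
ζ = δ/√(4π² + δ²) = 0.09272/√(39.48 + 0.00860) = 0.09272/6.284 = 0.01476.

0.0148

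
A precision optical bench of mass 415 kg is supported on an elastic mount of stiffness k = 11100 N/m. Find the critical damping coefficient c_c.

c_c = 2√(k·m) = 2√(11100 × 415) = 2 × 2146 = 4293 N·s/m.

4290 N·s/m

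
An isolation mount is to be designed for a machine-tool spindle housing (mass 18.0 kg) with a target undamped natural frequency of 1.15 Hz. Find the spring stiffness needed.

ω_n = 2πf_n = 2π × 1.15 = 7.226 rad/s.
k = m·ω_n² = 18.0 × 7.226² = 18.0 × 52.21 = 939.8 N/m.

940 N/m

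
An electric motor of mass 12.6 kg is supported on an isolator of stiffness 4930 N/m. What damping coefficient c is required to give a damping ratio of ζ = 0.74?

369 N·s/m

c_c = 2√(k·m) = 2√(4930 × 12.6) = 498.5 N·s/m.
c = ζ·c_c = 0.74 × 498.5 = 368.9 N·s/m.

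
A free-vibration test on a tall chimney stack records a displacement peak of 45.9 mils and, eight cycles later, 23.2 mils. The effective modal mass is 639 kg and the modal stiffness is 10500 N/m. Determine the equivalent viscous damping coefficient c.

70.3 N·s/m

Logarithmic decrement δ = (1/n)·ln(x₀/x_n) = (1/8)·ln(45.9/23.2) = (1/8)·ln(1.978) = 0.08529.
ζ = δ/√(4π² + δ²) = 0.08529/√(39.48 + 0.00727) = 0.08529/6.284 = 0.01357.
c = ζ · 2√(km) = 0.01357 × 2√(10500 × 639) = 0.01357 × 5181 = 70.32 N·s/m.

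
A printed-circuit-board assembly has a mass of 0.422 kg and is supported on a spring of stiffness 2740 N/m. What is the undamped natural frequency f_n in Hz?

12.8 Hz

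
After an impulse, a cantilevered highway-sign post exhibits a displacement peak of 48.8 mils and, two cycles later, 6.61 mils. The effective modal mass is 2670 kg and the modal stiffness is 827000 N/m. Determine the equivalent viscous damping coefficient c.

Logarithmic decrement δ = (1/n)·ln(x₀/x_n) = (1/2)·ln(48.8/6.61) = (1/2)·ln(7.383) = 0.9996.
ζ = δ/√(4π² + δ²) = 0.9996/√(39.48 + 0.999) = 0.9996/6.362 = 0.1571.
c = ζ · 2√(km) = 0.1571 × 2√(827000 × 2670) = 0.1571 × 93980 = 14770 N·s/m.

14800 N·s/m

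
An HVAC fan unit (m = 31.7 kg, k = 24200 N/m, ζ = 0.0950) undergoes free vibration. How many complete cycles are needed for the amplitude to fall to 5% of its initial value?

Logarithmic decrement δ = 2πζ/√(1 − ζ²) = 2π × 0.09500/√(1 − 0.00903) = 0.5996.
x_n/x₀ = e^(−nδ) ≤ 0.05; take ln: n ≥ ln(1/0.05)/δ = 2.996/0.5996 = 4.996.
So 5 complete cycles are required.

5 cycles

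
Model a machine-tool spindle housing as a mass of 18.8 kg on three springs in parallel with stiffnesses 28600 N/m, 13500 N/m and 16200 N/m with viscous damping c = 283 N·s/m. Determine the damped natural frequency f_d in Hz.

Parallel springs add: k_eq = 28600 + 13500 + 16200 = 58300 N/m.
ω_n = √(k_eq/m) = √(58300/18.8) = 55.69 rad/s.
Critical damping c_c = 2√(k_eq·m) = 2√(58300 × 18.8) = 2094 N·s/m, so ζ = c/c_c = 283/2094 = 0.1352.
ω_d = ω_n√(1 − ζ²) = 55.69 × √(1 − 0.0183) = 55.18 rad/s.
f_d = ω_d/(2π) = 8.782 Hz.

8.78 Hz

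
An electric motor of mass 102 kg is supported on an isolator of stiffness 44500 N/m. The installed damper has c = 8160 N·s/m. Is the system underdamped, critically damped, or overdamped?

c_c = 2√(k·m) = 4261 N·s/m; ζ = c/c_c = 8160/4261 = 1.92.
Since ζ > 1 the system is overdamped.

overdamped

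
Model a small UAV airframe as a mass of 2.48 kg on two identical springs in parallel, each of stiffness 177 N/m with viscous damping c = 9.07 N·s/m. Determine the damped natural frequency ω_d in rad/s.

11.8 rad/s

Parallel springs add: k_eq = 2 × 177 = 354.0 N/m.
ω_n = √(k_eq/m) = √(354.0/2.48) = 11.95 rad/s.
Critical damping c_c = 2√(k_eq·m) = 2√(354.0 × 2.48) = 59.26 N·s/m, so ζ = c/c_c = 9.07/59.26 = 0.1531.
ω_d = ω_n√(1 − ζ²) = 11.95 × √(1 − 0.0234) = 11.81 rad/s.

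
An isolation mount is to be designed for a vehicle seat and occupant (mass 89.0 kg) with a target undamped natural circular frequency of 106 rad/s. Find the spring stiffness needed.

k = m·ω_n² = 89.0 × 106.0² = 89.0 × 11240 = 1000000 N/m.

1000000 N/m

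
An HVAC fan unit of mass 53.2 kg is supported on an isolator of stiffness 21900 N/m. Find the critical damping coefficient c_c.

2160 N·s/m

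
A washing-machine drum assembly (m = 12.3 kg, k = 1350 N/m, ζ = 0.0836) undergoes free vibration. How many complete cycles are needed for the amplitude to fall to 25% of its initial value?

3 cycles

Logarithmic decrement δ = 2πζ/√(1 − ζ²) = 2π × 0.08360/√(1 − 0.00699) = 0.5271.
x_n/x₀ = e^(−nδ) ≤ 0.25; take ln: n ≥ ln(1/0.25)/δ = 1.386/0.5271 = 2.630.
So 3 complete cycles are required.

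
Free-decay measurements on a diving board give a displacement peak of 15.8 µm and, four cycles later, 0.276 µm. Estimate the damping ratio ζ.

0.159

Logarithmic decrement δ = (1/n)·ln(x₀/x_n) = (1/4)·ln(15.8/0.276) = (1/4)·ln(57.25) = 1.012.
ζ = δ/√(4π² + δ²) = 1.012/√(39.48 + 1.02) = 1.012/6.364 = 0.1590.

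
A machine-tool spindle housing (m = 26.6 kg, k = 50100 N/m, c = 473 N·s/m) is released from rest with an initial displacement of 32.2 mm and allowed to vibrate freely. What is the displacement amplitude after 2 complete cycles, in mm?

2.32 mm

ζ = c/(2√(km)) = 473/(2√(50100 × 26.6)) = 473/2309 = 0.2049.
Logarithmic decrement δ = 2πζ/√(1 − ζ²) = 2π × 0.2049/√(1 − 0.0420) = 1.315.
After n cycles, x_n/x₀ = e^(−nδ), so x_2 = 32.2 × e^(−2 × 1.315) = 32.2 × 0.07206 = 2.320 mm.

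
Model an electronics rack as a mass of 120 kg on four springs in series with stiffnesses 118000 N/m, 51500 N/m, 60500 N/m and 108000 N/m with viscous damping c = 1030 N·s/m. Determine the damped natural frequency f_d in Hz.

1.86 Hz

Series springs: 1/k_eq = 1/118000 + 1/51500 + 1/60500 + 1/108000 = 5.368×10^-5, so k_eq = 18630 N/m.
ω_n = √(k_eq/m) = √(18630/120) = 12.46 rad/s.
Critical damping c_c = 2√(k_eq·m) = 2√(18630 × 120) = 2990 N·s/m, so ζ = c/c_c = 1030/2990 = 0.3444.
ω_d = ω_n√(1 − ζ²) = 12.46 × √(1 − 0.119) = 11.70 rad/s.
f_d = ω_d/(2π) = 1.862 Hz.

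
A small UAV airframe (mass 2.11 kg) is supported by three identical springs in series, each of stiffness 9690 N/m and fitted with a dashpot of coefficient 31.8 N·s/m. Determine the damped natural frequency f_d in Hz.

Series springs: 1/k_eq = 3/9690, so k_eq = 9690/3 = 3230 N/m.
ω_n = √(k_eq/m) = √(3230/2.11) = 39.13 rad/s.
Critical damping c_c = 2√(k_eq·m) = 2√(3230 × 2.11) = 165.1 N·s/m, so ζ = c/c_c = 31.8/165.1 = 0.1926.
ω_d = ω_n√(1 − ζ²) = 39.13 × √(1 − 0.0371) = 38.39 rad/s.
f_d = ω_d/(2π) = 6.110 Hz.

6.11 Hz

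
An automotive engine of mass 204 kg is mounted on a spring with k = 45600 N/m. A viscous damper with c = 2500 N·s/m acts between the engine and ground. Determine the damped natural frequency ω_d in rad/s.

13.6 rad/s

ω_n = √(k/m) = √(45600/204) = 14.95 rad/s.
Critical damping c_c = 2√(k·m) = 2√(45600 × 204) = 6100 N·s/m, so ζ = c/c_c = 2500/6100 = 0.4098.
ω_d = ω_n√(1 − ζ²) = 14.95 × √(1 − 0.168) = 13.64 rad/s.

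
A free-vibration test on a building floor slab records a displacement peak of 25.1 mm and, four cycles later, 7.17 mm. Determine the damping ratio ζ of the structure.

0.0498

Logarithmic decrement δ = (1/n)·ln(x₀/x_n) = (1/4)·ln(25.1/7.17) = (1/4)·ln(3.501) = 0.3132.
ζ = δ/√(4π² + δ²) = 0.3132/√(39.48 + 0.0981) = 0.3132/6.291 = 0.04979.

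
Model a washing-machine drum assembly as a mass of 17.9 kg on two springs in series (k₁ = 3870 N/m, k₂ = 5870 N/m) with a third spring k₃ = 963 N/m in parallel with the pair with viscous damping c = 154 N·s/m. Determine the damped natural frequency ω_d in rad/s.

12.9 rad/s

Series pair: k_s = k₁k₂/(k₁+k₂) = (3870)(5870)/(3870 + 5870) = 2332 N/m. In parallel with k₃: k_eq = 2332 + 963 = 3295 N/m.
ω_n = √(k_eq/m) = √(3295/17.9) = 13.57 rad/s.
Critical damping c_c = 2√(k_eq·m) = 2√(3295 × 17.9) = 485.7 N·s/m, so ζ = c/c_c = 154/485.7 = 0.3170.
ω_d = ω_n√(1 − ζ²) = 13.57 × √(1 − 0.101) = 12.87 rad/s.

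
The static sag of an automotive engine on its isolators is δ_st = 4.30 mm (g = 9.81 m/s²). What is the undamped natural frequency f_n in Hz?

7.60 Hz

ω_n = √(g/δ_st) = √(9.81/0.00430) = √2281 = 47.76 rad/s.
f_n = ω_n/(2π) = 47.76/6.283 = 7.602 Hz.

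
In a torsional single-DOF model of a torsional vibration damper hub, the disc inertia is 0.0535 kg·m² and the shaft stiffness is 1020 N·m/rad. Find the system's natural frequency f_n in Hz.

ω_n = √(k_t/J) = √(1020/0.0535) = √19070 = 138.1 rad/s.
f_n = ω_n/(2π) = 138.1/6.283 = 21.98 Hz.

22.0 Hz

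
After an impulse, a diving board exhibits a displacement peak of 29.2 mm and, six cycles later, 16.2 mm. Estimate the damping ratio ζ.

0.0156

Logarithmic decrement δ = (1/n)·ln(x₀/x_n) = (1/6)·ln(29.2/16.2) = (1/6)·ln(1.802) = 0.09819.
ζ = δ/√(4π² + δ²) = 0.09819/√(39.48 + 0.00964) = 0.09819/6.284 = 0.01563.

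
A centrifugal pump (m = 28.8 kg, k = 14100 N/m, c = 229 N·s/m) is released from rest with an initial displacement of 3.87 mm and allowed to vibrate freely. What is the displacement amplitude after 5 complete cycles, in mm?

ζ = c/(2√(km)) = 229/(2√(14100 × 28.8)) = 229/1274 = 0.1797.
Logarithmic decrement δ = 2πζ/√(1 − ζ²) = 2π × 0.1797/√(1 − 0.0323) = 1.148.
After n cycles, x_n/x₀ = e^(−nδ), so x_5 = 3.87 × e^(−5 × 1.148) = 3.87 × 0.003221 = 0.01246 mm.

0.0125 mm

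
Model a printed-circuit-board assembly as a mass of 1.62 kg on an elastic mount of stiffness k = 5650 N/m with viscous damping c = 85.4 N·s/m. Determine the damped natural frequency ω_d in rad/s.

ω_n = √(k/m) = √(5650/1.62) = 59.06 rad/s.
Critical damping c_c = 2√(k·m) = 2√(5650 × 1.62) = 191.3 N·s/m, so ζ = c/c_c = 85.4/191.3 = 0.4463.
ω_d = ω_n√(1 − ζ²) = 59.06 × √(1 − 0.199) = 52.85 rad/s.

52.8 rad/s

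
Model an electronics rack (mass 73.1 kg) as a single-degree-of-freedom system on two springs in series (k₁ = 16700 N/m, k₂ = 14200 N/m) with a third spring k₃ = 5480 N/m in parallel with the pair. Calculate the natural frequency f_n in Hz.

Series pair: k_s = k₁k₂/(k₁+k₂) = (16700)(14200)/(16700 + 14200) = 7674 N/m. In parallel with k₃: k_eq = 7674 + 5480 = 13150 N/m.
ω_n = √(k_eq/m) = √(13150/73.1) = √180.0 = 13.41 rad/s.
f_n = ω_n/(2π) = 13.41/6.283 = 2.135 Hz.

2.13 Hz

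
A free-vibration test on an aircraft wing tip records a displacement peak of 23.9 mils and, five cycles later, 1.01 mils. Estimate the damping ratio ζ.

0.100

Logarithmic decrement δ = (1/n)·ln(x₀/x_n) = (1/5)·ln(23.9/1.01) = (1/5)·ln(23.66) = 0.6328.
ζ = δ/√(4π² + δ²) = 0.6328/√(39.48 + 0.400) = 0.6328/6.315 = 0.1002.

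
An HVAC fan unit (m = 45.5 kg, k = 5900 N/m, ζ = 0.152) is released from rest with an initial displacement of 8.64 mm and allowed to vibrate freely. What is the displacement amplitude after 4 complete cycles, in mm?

0.181 mm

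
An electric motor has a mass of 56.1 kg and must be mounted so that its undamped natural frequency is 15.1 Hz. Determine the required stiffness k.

ω_n = 2πf_n = 2π × 15.1 = 94.88 rad/s.
k = m·ω_n² = 56.1 × 94.88² = 56.1 × 9001 = 505000 N/m.

505000 N/m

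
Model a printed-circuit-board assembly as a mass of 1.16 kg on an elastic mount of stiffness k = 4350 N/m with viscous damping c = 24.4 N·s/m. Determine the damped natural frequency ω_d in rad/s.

ω_n = √(k/m) = √(4350/1.16) = 61.24 rad/s.
Critical damping c_c = 2√(k·m) = 2√(4350 × 1.16) = 142.1 N·s/m, so ζ = c/c_c = 24.4/142.1 = 0.1717.
ω_d = ω_n√(1 − ζ²) = 61.24 × √(1 − 0.0295) = 60.33 rad/s.

60.3 rad/s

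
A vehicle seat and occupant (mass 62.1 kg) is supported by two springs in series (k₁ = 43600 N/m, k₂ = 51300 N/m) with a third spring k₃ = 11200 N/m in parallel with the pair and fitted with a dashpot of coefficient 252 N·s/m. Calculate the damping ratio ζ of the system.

0.0857

Series pair: k_s = k₁k₂/(k₁+k₂) = (43600)(51300)/(43600 + 51300) = 23570 N/m. In parallel with k₃: k_eq = 23570 + 11200 = 34770 N/m.
ω_n = √(k_eq/m) = √(34770/62.1) = 23.66 rad/s.
Critical damping c_c = 2√(k_eq·m) = 2√(34770 × 62.1) = 2939 N·s/m, so ζ = c/c_c = 252/2939 = 0.08575.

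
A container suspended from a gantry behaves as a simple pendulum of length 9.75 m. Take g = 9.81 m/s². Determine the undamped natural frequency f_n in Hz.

0.160 Hz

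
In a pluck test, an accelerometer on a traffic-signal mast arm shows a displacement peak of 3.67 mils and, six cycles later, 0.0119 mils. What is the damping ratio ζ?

0.150

Logarithmic decrement δ = (1/n)·ln(x₀/x_n) = (1/6)·ln(3.67/0.0119) = (1/6)·ln(308.4) = 0.9552.
ζ = δ/√(4π² + δ²) = 0.9552/√(39.48 + 0.912) = 0.9552/6.355 = 0.1503.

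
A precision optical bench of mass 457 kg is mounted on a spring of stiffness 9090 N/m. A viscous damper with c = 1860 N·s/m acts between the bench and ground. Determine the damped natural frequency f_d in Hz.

0.632 Hz

ω_n = √(k/m) = √(9090/457) = 4.460 rad/s.
Critical damping c_c = 2√(k·m) = 2√(9090 × 457) = 4076 N·s/m, so ζ = c/c_c = 1860/4076 = 0.4563.
ω_d = ω_n√(1 − ζ²) = 4.460 × √(1 − 0.208) = 3.969 rad/s.
f_d = ω_d/(2π) = 0.6316 Hz.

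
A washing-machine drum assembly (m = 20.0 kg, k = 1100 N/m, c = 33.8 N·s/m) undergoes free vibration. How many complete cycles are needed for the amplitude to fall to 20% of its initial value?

ζ = c/(2√(km)) = 33.8/(2√(1100 × 20.0)) = 33.8/296.6 = 0.1139.
Logarithmic decrement δ = 2πζ/√(1 − ζ²) = 2π × 0.1139/√(1 − 0.0130) = 0.7206.
x_n/x₀ = e^(−nδ) ≤ 0.2; take ln: n ≥ ln(1/0.2)/δ = 1.609/0.7206 = 2.233.
So 3 complete cycles are required.

3 cycles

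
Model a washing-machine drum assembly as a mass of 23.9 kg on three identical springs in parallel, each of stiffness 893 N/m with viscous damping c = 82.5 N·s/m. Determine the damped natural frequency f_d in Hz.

Parallel springs add: k_eq = 3 × 893 = 2679 N/m.
ω_n = √(k_eq/m) = √(2679/23.9) = 10.59 rad/s.
Critical damping c_c = 2√(k_eq·m) = 2√(2679 × 23.9) = 506.1 N·s/m, so ζ = c/c_c = 82.5/506.1 = 0.1630.
ω_d = ω_n√(1 − ζ²) = 10.59 × √(1 − 0.0266) = 10.45 rad/s.
f_d = ω_d/(2π) = 1.662 Hz.

1.66 Hz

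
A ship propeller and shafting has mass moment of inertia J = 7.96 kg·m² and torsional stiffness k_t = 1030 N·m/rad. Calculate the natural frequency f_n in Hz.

ω_n = √(k_t/J) = √(1030/7.96) = √129.4 = 11.38 rad/s.
f_n = ω_n/(2π) = 11.38/6.283 = 1.810 Hz.

1.81 Hz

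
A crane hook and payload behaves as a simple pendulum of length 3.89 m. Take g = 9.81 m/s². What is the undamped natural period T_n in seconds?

3.96 s

For a simple pendulum ω_n = √(g/L) = √(9.81/3.89) = √2.522 = 1.588 rad/s.
T_n = 2π/ω_n = 6.283/1.588 = 3.957 s.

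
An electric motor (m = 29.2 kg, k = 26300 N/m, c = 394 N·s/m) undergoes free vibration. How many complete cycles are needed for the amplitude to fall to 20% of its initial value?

2 cycles

ζ = c/(2√(km)) = 394/(2√(26300 × 29.2)) = 394/1753 = 0.2248.
Logarithmic decrement δ = 2πζ/√(1 − ζ²) = 2π × 0.2248/√(1 − 0.0505) = 1.450.
x_n/x₀ = e^(−nδ) ≤ 0.2; take ln: n ≥ ln(1/0.2)/δ = 1.609/1.450 = 1.110.
So 2 complete cycles are required.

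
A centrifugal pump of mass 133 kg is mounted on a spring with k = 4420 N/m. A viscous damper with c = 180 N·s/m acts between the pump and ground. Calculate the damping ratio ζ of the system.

0.117

ω_n = √(k/m) = √(4420/133) = 5.765 rad/s.
Critical damping c_c = 2√(k·m) = 2√(4420 × 133) = 1533 N·s/m, so ζ = c/c_c = 180/1533 = 0.1174.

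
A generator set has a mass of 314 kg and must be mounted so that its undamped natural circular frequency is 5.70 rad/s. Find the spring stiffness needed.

10200 N/m

k = m·ω_n² = 314 × 5.700² = 314 × 32.49 = 10200 N/m.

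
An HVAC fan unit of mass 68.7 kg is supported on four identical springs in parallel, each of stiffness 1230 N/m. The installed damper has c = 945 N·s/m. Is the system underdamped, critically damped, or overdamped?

underdamped

Parallel springs add: k_eq = 4 × 1230 = 4920 N/m.
c_c = 2√(k_eq·m) = 1163 N·s/m; ζ = c/c_c = 945/1163 = 0.813.
Since ζ < 1 the system is underdamped.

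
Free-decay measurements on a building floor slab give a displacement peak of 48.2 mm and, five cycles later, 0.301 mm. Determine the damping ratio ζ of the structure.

Logarithmic decrement δ = (1/n)·ln(x₀/x_n) = (1/5)·ln(48.2/0.301) = (1/5)·ln(160.1) = 1.015.
ζ = δ/√(4π² + δ²) = 1.015/√(39.48 + 1.03) = 1.015/6.365 = 0.1595.

0.160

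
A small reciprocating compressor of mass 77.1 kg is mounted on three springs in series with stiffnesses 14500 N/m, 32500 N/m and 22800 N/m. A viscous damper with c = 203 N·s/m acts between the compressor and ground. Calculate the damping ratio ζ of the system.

0.139

Series springs: 1/k_eq = 1/14500 + 1/32500 + 1/22800 = 0.0001436, so k_eq = 6964 N/m.
ω_n = √(k_eq/m) = √(6964/77.1) = 9.504 rad/s.
Critical damping c_c = 2√(k_eq·m) = 2√(6964 × 77.1) = 1466 N·s/m, so ζ = c/c_c = 203/1466 = 0.1385.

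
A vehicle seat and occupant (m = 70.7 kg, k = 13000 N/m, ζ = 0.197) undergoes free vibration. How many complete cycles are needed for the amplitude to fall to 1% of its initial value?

Logarithmic decrement δ = 2πζ/√(1 − ζ²) = 2π × 0.1970/√(1 − 0.0388) = 1.263.
x_n/x₀ = e^(−nδ) ≤ 0.01; take ln: n ≥ ln(1/0.01)/δ = 4.605/1.263 = 3.648.
So 4 complete cycles are required.

4 cycles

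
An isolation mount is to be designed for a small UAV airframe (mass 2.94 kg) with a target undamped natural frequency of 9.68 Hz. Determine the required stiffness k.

10900 N/m

ω_n = 2πf_n = 2π × 9.68 = 60.82 rad/s.
k = m·ω_n² = 2.94 × 60.82² = 2.94 × 3699 = 10880 N/m.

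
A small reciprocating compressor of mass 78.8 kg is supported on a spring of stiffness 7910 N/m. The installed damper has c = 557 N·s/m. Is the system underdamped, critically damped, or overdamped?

c_c = 2√(k·m) = 1579 N·s/m; ζ = c/c_c = 557/1579 = 0.353.
Since ζ < 1 the system is underdamped.

underdamped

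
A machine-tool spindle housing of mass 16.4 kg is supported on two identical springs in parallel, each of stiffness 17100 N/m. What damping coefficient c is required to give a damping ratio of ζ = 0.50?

749 N·s/m

Parallel springs add: k_eq = 2 × 17100 = 34200 N/m.
c_c = 2√(k_eq·m) = 2√(34200 × 16.4) = 1498 N·s/m.
c = ζ·c_c = 0.50 × 1498 = 748.9 N·s/m.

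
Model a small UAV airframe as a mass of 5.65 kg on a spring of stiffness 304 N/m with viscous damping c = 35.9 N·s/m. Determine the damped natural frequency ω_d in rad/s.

6.61 rad/s

ω_n = √(k/m) = √(304.0/5.65) = 7.335 rad/s.
Critical damping c_c = 2√(k·m) = 2√(304.0 × 5.65) = 82.89 N·s/m, so ζ = c/c_c = 35.9/82.89 = 0.4331.
ω_d = ω_n√(1 − ζ²) = 7.335 × √(1 − 0.188) = 6.612 rad/s.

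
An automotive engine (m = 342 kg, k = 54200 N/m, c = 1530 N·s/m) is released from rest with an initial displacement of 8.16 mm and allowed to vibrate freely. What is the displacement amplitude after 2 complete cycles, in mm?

0.844 mm

ζ = c/(2√(km)) = 1530/(2√(54200 × 342)) = 1530/8611 = 0.1777.
Logarithmic decrement δ = 2πζ/√(1 − ζ²) = 2π × 0.1777/√(1 − 0.0316) = 1.134.
After n cycles, x_n/x₀ = e^(−nδ), so x_2 = 8.16 × e^(−2 × 1.134) = 8.16 × 0.1034 = 0.8439 mm.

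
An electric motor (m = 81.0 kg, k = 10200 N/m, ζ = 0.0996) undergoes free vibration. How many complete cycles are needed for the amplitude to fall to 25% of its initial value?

3 cycles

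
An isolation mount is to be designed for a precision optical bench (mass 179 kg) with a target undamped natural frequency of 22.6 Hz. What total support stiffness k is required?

3610000 N/m

ω_n = 2πf_n = 2π × 22.6 = 142.0 rad/s.
k = m·ω_n² = 179 × 142.0² = 179 × 20160 = 3609000 N/m.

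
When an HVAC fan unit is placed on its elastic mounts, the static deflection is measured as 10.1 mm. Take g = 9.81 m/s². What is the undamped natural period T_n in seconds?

0.202 s

ω_n = √(g/δ_st) = √(9.81/0.0101) = √971.3 = 31.17 rad/s.
T_n = 2π/ω_n = 6.283/31.17 = 0.2016 s.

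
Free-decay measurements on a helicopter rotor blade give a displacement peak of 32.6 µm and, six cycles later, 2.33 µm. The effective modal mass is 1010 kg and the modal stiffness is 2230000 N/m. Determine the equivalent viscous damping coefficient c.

Logarithmic decrement δ = (1/n)·ln(x₀/x_n) = (1/6)·ln(32.6/2.33) = (1/6)·ln(13.99) = 0.4397.
ζ = δ/√(4π² + δ²) = 0.4397/√(39.48 + 0.193) = 0.4397/6.299 = 0.06982.
c = ζ · 2√(km) = 0.06982 × 2√(2230000 × 1010) = 0.06982 × 94920 = 6627 N·s/m.

6630 N·s/m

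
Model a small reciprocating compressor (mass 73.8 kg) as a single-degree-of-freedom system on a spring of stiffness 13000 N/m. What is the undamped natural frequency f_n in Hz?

2.11 Hz

ω_n = √(k/m) = √(13000/73.8) = √176.2 = 13.27 rad/s.
f_n = ω_n/(2π) = 13.27/6.283 = 2.112 Hz.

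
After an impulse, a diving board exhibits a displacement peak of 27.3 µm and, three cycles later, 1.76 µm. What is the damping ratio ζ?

0.144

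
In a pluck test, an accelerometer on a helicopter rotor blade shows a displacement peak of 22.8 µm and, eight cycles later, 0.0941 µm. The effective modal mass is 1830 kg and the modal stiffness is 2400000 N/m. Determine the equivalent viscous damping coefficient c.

Logarithmic decrement δ = (1/n)·ln(x₀/x_n) = (1/8)·ln(22.8/0.0941) = (1/8)·ln(242.3) = 0.6863.
ζ = δ/√(4π² + δ²) = 0.6863/√(39.48 + 0.471) = 0.6863/6.321 = 0.1086.
c = ζ · 2√(km) = 0.1086 × 2√(2400000 × 1830) = 0.1086 × 132500 = 14390 N·s/m.

14400 N·s/m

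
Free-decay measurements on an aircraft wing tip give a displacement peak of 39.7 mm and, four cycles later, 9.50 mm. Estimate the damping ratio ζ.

0.0568

Logarithmic decrement δ = (1/n)·ln(x₀/x_n) = (1/4)·ln(39.7/9.50) = (1/4)·ln(4.179) = 0.3575.
ζ = δ/√(4π² + δ²) = 0.3575/√(39.48 + 0.128) = 0.3575/6.293 = 0.05681.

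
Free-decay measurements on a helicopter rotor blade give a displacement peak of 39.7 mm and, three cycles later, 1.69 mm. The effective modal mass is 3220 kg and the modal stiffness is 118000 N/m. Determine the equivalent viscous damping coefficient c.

Logarithmic decrement δ = (1/n)·ln(x₀/x_n) = (1/3)·ln(39.7/1.69) = (1/3)·ln(23.49) = 1.052.
ζ = δ/√(4π² + δ²) = 1.052/√(39.48 + 1.11) = 1.052/6.371 = 0.1652.
c = ζ · 2√(km) = 0.1652 × 2√(118000 × 3220) = 0.1652 × 38990 = 6439 N·s/m.

6440 N·s/m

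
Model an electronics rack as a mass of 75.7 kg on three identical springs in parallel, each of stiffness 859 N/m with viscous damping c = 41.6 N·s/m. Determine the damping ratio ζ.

0.0471

Parallel springs add: k_eq = 3 × 859 = 2577 N/m.
ω_n = √(k_eq/m) = √(2577/75.7) = 5.835 rad/s.
Critical damping c_c = 2√(k_eq·m) = 2√(2577 × 75.7) = 883.4 N·s/m, so ζ = c/c_c = 41.6/883.4 = 0.04709.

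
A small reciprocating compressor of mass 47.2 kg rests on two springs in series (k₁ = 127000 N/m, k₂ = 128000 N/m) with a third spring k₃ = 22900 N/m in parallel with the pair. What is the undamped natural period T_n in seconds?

0.147 s

Series pair: k_s = k₁k₂/(k₁+k₂) = (127000)(128000)/(127000 + 128000) = 63750 N/m. In parallel with k₃: k_eq = 63750 + 22900 = 86650 N/m.
ω_n = √(k_eq/m) = √(86650/47.2) = √1836 = 42.85 rad/s.
T_n = 2π/ω_n = 6.283/42.85 = 0.1466 s.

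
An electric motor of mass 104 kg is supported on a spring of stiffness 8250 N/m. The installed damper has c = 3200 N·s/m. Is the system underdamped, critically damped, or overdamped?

c_c = 2√(k·m) = 1853 N·s/m; ζ = c/c_c = 3200/1853 = 1.73.
Since ζ > 1 the system is overdamped.

overdamped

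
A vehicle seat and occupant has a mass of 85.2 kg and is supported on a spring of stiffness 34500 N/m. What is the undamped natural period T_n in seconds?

ω_n = √(k/m) = √(34500/85.2) = √404.9 = 20.12 rad/s.
T_n = 2π/ω_n = 6.283/20.12 = 0.3122 s.

0.312 s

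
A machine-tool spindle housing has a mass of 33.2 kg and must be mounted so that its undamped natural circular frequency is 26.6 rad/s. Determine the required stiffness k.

k = m·ω_n² = 33.2 × 26.60² = 33.2 × 707.6 = 23490 N/m.

23500 N/m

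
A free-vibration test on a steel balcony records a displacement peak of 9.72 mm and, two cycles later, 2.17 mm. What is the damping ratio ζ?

Logarithmic decrement δ = (1/n)·ln(x₀/x_n) = (1/2)·ln(9.72/2.17) = (1/2)·ln(4.479) = 0.7497.
ζ = δ/√(4π² + δ²) = 0.7497/√(39.48 + 0.562) = 0.7497/6.328 = 0.1185.

0.118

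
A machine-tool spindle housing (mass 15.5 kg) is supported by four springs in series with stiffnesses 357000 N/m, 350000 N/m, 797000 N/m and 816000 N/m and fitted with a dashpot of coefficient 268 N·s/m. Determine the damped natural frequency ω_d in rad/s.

Series springs: 1/k_eq = 1/357000 + 1/350000 + 1/797000 + 1/816000 = 8.138×10^-6, so k_eq = 122900 N/m.
ω_n = √(k_eq/m) = √(122900/15.5) = 89.04 rad/s.
Critical damping c_c = 2√(k_eq·m) = 2√(122900 × 15.5) = 2760 N·s/m, so ζ = c/c_c = 268/2760 = 0.09710.
ω_d = ω_n√(1 − ζ²) = 89.04 × √(1 − 0.00943) = 88.61 rad/s.

88.6 rad/s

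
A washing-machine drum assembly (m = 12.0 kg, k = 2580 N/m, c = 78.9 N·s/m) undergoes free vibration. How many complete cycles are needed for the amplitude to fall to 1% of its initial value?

4 cycles

ζ = c/(2√(km)) = 78.9/(2√(2580 × 12.0)) = 78.9/351.9 = 0.2242.
Logarithmic decrement δ = 2πζ/√(1 − ζ²) = 2π × 0.2242/√(1 − 0.0503) = 1.446.
x_n/x₀ = e^(−nδ) ≤ 0.01; take ln: n ≥ ln(1/0.01)/δ = 4.605/1.446 = 3.186.
So 4 complete cycles are required.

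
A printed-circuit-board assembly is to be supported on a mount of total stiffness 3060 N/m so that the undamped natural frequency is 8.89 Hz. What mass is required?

ω_n = 2πf_n = 2π × 8.89 = 55.86 rad/s.
m = k/ω_n² = 3060/55.86² = 3060/3120 = 0.9807 kg.

0.981 kg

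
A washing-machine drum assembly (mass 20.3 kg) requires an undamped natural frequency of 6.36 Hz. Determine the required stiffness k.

32400 N/m

ω_n = 2πf_n = 2π × 6.36 = 39.96 rad/s.
k = m·ω_n² = 20.3 × 39.96² = 20.3 × 1597 = 32420 N/m.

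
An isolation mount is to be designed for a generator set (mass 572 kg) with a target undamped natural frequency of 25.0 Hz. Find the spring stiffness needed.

14100000 N/m

ω_n = 2πf_n = 2π × 25.0 = 157.1 rad/s.
k = m·ω_n² = 572 × 157.1² = 572 × 24670 = 14110000 N/m.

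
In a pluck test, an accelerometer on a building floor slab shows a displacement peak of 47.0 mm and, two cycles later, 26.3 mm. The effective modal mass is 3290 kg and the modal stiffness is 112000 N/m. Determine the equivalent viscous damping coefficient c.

Logarithmic decrement δ = (1/n)·ln(x₀/x_n) = (1/2)·ln(47.0/26.3) = (1/2)·ln(1.787) = 0.2903.
ζ = δ/√(4π² + δ²) = 0.2903/√(39.48 + 0.0843) = 0.2903/6.290 = 0.04615.
c = ζ · 2√(km) = 0.04615 × 2√(112000 × 3290) = 0.04615 × 38390 = 1772 N·s/m.

1770 N·s/m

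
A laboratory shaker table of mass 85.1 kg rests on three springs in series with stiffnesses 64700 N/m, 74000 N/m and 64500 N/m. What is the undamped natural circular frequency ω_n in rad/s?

Series springs: 1/k_eq = 1/64700 + 1/74000 + 1/64500 = 4.447×10^-5, so k_eq = 22490 N/m.
ω_n = √(k_eq/m) = √(22490/85.1) = √264.2 = 16.25 rad/s.

16.3 rad/s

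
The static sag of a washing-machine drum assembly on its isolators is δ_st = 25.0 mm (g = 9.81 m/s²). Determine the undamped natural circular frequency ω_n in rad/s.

19.8 rad/s

ω_n = √(g/δ_st) = √(9.81/0.0250) = √392.4 = 19.81 rad/s.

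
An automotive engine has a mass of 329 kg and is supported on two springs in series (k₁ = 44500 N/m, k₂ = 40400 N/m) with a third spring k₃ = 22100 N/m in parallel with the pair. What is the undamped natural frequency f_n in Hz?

Series pair: k_s = k₁k₂/(k₁+k₂) = (44500)(40400)/(44500 + 40400) = 21180 N/m. In parallel with k₃: k_eq = 21180 + 22100 = 43280 N/m.
ω_n = √(k_eq/m) = √(43280/329) = √131.5 = 11.47 rad/s.
f_n = ω_n/(2π) = 11.47/6.283 = 1.825 Hz.

1.83 Hz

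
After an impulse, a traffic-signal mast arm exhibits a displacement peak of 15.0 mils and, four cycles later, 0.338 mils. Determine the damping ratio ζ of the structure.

0.149

Logarithmic decrement δ = (1/n)·ln(x₀/x_n) = (1/4)·ln(15.0/0.338) = (1/4)·ln(44.38) = 0.9482.
ζ = δ/√(4π² + δ²) = 0.9482/√(39.48 + 0.899) = 0.9482/6.354 = 0.1492.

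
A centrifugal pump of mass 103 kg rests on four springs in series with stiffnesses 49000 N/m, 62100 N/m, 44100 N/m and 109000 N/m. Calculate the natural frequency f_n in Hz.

1.90 Hz

Series springs: 1/k_eq = 1/49000 + 1/62100 + 1/44100 + 1/109000 = 6.836×10^-5, so k_eq = 14630 N/m.
ω_n = √(k_eq/m) = √(14630/103) = √142.0 = 11.92 rad/s.
f_n = ω_n/(2π) = 11.92/6.283 = 1.897 Hz.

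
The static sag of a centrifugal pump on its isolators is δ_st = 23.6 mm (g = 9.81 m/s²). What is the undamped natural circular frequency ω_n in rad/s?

ω_n = √(g/δ_st) = √(9.81/0.0236) = √415.7 = 20.39 rad/s.

20.4 rad/s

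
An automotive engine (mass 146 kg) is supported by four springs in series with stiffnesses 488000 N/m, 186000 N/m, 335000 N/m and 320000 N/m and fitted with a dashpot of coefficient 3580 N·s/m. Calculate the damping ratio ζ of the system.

Series springs: 1/k_eq = 1/488000 + 1/186000 + 1/335000 + 1/320000 = 1.354×10^-5, so k_eq = 73880 N/m.
ω_n = √(k_eq/m) = √(73880/146) = 22.49 rad/s.
Critical damping c_c = 2√(k_eq·m) = 2√(73880 × 146) = 6569 N·s/m, so ζ = c/c_c = 3580/6569 = 0.5450.

0.545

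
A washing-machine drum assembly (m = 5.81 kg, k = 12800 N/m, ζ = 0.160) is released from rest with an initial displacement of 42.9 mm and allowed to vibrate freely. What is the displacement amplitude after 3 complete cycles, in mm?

2.02 mm

Logarithmic decrement δ = 2πζ/√(1 − ζ²) = 2π × 0.1600/√(1 − 0.0256) = 1.018.
After n cycles, x_n/x₀ = e^(−nδ), so x_3 = 42.9 × e^(−3 × 1.018) = 42.9 × 0.04711 = 2.021 mm.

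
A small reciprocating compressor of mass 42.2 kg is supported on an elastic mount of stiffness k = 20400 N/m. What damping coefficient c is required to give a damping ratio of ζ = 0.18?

c_c = 2√(k·m) = 2√(20400 × 42.2) = 1856 N·s/m.
c = ζ·c_c = 0.18 × 1856 = 334.0 N·s/m.

334 N·s/m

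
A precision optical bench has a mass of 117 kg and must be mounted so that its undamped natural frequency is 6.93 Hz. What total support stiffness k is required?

ω_n = 2πf_n = 2π × 6.93 = 43.54 rad/s.
k = m·ω_n² = 117 × 43.54² = 117 × 1896 = 221800 N/m.

222000 N/m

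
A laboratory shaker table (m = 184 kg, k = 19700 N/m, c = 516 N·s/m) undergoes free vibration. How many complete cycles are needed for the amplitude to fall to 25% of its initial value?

ζ = c/(2√(km)) = 516/(2√(19700 × 184)) = 516/3808 = 0.1355.
Logarithmic decrement δ = 2πζ/√(1 − ζ²) = 2π × 0.1355/√(1 − 0.0184) = 0.8594.
x_n/x₀ = e^(−nδ) ≤ 0.25; take ln: n ≥ ln(1/0.25)/δ = 1.386/0.8594 = 1.613.
So 2 complete cycles are required.

2 cycles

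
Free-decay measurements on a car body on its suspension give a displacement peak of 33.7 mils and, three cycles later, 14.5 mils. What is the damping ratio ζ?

Logarithmic decrement δ = (1/n)·ln(x₀/x_n) = (1/3)·ln(33.7/14.5) = (1/3)·ln(2.324) = 0.2811.
ζ = δ/√(4π² + δ²) = 0.2811/√(39.48 + 0.0790) = 0.2811/6.289 = 0.04470.

0.0447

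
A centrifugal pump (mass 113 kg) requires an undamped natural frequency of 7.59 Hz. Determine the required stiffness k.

257000 N/m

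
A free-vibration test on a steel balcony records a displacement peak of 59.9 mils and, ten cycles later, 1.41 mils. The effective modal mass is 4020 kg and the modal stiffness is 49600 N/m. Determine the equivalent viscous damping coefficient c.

1680 N·s/m

Logarithmic decrement δ = (1/n)·ln(x₀/x_n) = (1/10)·ln(59.9/1.41) = (1/10)·ln(42.48) = 0.3749.
ζ = δ/√(4π² + δ²) = 0.3749/√(39.48 + 0.141) = 0.3749/6.294 = 0.05956.
c = ζ · 2√(km) = 0.05956 × 2√(49600 × 4020) = 0.05956 × 28240 = 1682 N·s/m.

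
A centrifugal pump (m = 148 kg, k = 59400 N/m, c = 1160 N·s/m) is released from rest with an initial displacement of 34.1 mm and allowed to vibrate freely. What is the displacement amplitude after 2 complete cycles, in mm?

2.78 mm

ζ = c/(2√(km)) = 1160/(2√(59400 × 148)) = 1160/5930 = 0.1956.
Logarithmic decrement δ = 2πζ/√(1 − ζ²) = 2π × 0.1956/√(1 − 0.0383) = 1.253.
After n cycles, x_n/x₀ = e^(−nδ), so x_2 = 34.1 × e^(−2 × 1.253) = 34.1 × 0.08154 = 2.781 mm.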